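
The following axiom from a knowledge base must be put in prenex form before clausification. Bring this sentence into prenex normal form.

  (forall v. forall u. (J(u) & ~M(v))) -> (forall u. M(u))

exists v. exists u. forall w1. (~J(u) | M(v) | M(w1))

Eliminate → and ↔ using ¬ and ∨.
  ~(forall v. forall u. (J(u) & ~M(v))) | (forall u. M(u))
Drive negations inward (¬∀x A ≡ ∃x ¬A, ¬∃x A ≡ ∀x ¬A, De Morgan for ∧/∨):
  (exists v. exists u. (~J(u) | M(v))) | (forall u. M(u))
Give each quantifier a distinct variable: u↦w1.
  (exists v. exists u. (~J(u) | M(v))) | (forall w1. M(w1))
Extract every quantifier outward, since the variables are now distinct and don't occur free across branches:
  exists v. exists u. forall w1. (~J(u) | M(v) | M(w1))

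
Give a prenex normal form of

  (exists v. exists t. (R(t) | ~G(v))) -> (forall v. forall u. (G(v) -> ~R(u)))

First replace A → B with ¬A ∨ B.
  ~(exists v. exists t. (R(t) | ~G(v))) | (forall v. forall u. (~G(v) | ~R(u)))
Drive negations inward (¬∀x A ≡ ∃x ¬A, ¬∃x A ≡ ∀x ¬A, De Morgan for ∧/∨):
  (forall v. forall t. (~R(t) & G(v))) | (forall v. forall u. (~G(v) | ~R(u)))
Standardize variables apart so no two quantifiers bind the same name: v↦q.
  (forall v. forall t. (~R(t) & G(v))) | (forall q. forall u. (~G(q) | ~R(u)))
Finally move all quantifiers to the prefix:
  forall v. forall t. forall q. forall u. (~R(t) & G(v) | ~G(q) | ~R(u))

forall v. forall t. forall q. forall u. (~R(t) & G(v) | ~G(q) | ~R(u))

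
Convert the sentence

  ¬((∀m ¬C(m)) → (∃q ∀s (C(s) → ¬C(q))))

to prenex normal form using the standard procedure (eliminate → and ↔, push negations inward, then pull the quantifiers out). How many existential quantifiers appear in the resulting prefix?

Eliminate → and ↔ using ¬ and ∨.
  ¬(¬(∀m ¬C(m)) ∨ (∃q ∀s (¬C(s) ∨ ¬C(q))))
Move each ¬ inward, flipping quantifiers it crosses:
  (∀m ¬C(m)) ∧ (∀q ∃s (C(s) ∧ C(q)))
Finally move all quantifiers to the prefix:
  ∀m ∀q ∃s (¬C(m) ∧ C(s) ∧ C(q))
The prefix is ∀m ∀q ∃s: 2 universal, 1 existential.

1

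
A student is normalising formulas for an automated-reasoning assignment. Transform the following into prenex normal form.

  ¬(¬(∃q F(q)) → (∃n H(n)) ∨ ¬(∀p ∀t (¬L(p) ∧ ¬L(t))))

∀q ∀n ∀p ∀t (¬F(q) ∧ ¬H(n) ∧ ¬L(p) ∧ ¬L(t))

Eliminate → and ↔ using ¬ and ∨.
  ¬(¬¬(∃q F(q)) ∨ (∃n H(n)) ∨ ¬(∀p ∀t (¬L(p) ∧ ¬L(t))))
Push ¬ through the quantifiers and connectives to reach negation normal form:
  (∀q ¬F(q)) ∧ (∀n ¬H(n)) ∧ (∀p ∀t (¬L(p) ∧ ¬L(t)))
Finally move all quantifiers to the prefix:
  ∀q ∀n ∀p ∀t (¬F(q) ∧ ¬H(n) ∧ ¬L(p) ∧ ¬L(t))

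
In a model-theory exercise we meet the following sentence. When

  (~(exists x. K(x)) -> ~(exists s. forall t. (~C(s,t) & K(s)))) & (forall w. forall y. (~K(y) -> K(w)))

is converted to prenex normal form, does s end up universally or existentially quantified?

Eliminate → and ↔ using ¬ and ∨.
  (~~(exists x. K(x)) | ~(exists s. forall t. (~C(s,t) & K(s)))) & (forall w. forall y. (~~K(y) | K(w)))
Drive negations inward (¬∀x A ≡ ∃x ¬A, ¬∃x A ≡ ∀x ¬A, De Morgan for ∧/∨):
  ((exists x. K(x)) | (forall s. exists t. (C(s,t) | ~K(s)))) & (forall w. forall y. (K(y) | K(w)))
Extract every quantifier outward, since the variables are now distinct and don't occur free across branches:
  exists x. forall s. exists t. forall w. forall y. ((K(x) | C(s,t) | ~K(s)) & (K(y) | K(w)))
The quantifier exists s sits under an odd number of negations (counting the antecedent side of each →), so it flips to forall s.

universal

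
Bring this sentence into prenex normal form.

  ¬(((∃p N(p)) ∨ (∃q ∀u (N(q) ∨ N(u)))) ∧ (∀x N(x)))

∀p ∀q ∃u ∃x (¬N(p) ∧ ¬N(q) ∧ ¬N(u) ∨ ¬N(x))

Push ¬ through the quantifiers and connectives to reach negation normal form:
  (∀p ¬N(p)) ∧ (∀q ∃u (¬N(q) ∧ ¬N(u))) ∨ (∃x ¬N(x))
Extract every quantifier outward, since the variables are now distinct and don't occur free across branches:
  ∀p ∀q ∃u ∃x (¬N(p) ∧ ¬N(q) ∧ ¬N(u) ∨ ¬N(x))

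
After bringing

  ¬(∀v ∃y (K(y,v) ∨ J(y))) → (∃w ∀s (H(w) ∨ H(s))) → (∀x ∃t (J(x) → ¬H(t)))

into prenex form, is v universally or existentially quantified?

Eliminate → and ↔ using ¬ and ∨.
  ¬¬(∀v ∃y (K(y,v) ∨ J(y))) ∨ ¬(∃w ∀s (H(w) ∨ H(s))) ∨ (∀x ∃t (¬J(x) ∨ ¬H(t)))
Push ¬ through the quantifiers and connectives to reach negation normal form:
  (∀v ∃y (K(y,v) ∨ J(y))) ∨ (∀w ∃s (¬H(w) ∧ ¬H(s))) ∨ (∀x ∃t (¬J(x) ∨ ¬H(t)))
All bound variables are already distinct, so no renaming is needed.
Finally move all quantifiers to the prefix:
  ∀v ∃y ∀w ∃s ∀x ∃t (K(y,v) ∨ J(y) ∨ ¬H(w) ∧ ¬H(s) ∨ ¬J(x) ∨ ¬H(t))
The quantifier ∀v sits under an even number of negations (counting the antecedent side of each →), so it remains universal.

universal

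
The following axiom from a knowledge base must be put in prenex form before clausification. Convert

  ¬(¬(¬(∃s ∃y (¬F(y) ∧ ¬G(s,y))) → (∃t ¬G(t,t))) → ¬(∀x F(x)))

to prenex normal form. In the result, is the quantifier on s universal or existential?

Rewrite implications/biconditionals: A → B as ¬A ∨ B.
  ¬(¬¬(¬¬(∃s ∃y (¬F(y) ∧ ¬G(s,y))) ∨ (∃t ¬G(t,t))) ∨ ¬(∀x F(x)))
Push ¬ through the quantifiers and connectives to reach negation normal form:
  (∀s ∀y (F(y) ∨ G(s,y))) ∧ (∀t G(t,t)) ∧ (∀x F(x))
All bound variables are already distinct, so no renaming is needed.
Pull the quantifiers to the front (each side's bound variable is not free in the other side):
  ∀s ∀y ∀t ∀x ((F(y) ∨ G(s,y)) ∧ G(t,t) ∧ F(x))
The quantifier ∃s sits under an odd number of negations (counting the antecedent side of each →), so it flips to ∀s.

universal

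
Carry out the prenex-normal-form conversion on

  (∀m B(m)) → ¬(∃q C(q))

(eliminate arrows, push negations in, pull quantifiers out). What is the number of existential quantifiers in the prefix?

1

Eliminate → and ↔ using ¬ and ∨.
  ¬(∀m B(m)) ∨ ¬(∃q C(q))
Move each ¬ inward, flipping quantifiers it crosses:
  (∃m ¬B(m)) ∨ (∀q ¬C(q))
Pull the quantifiers to the front (each side's bound variable is not free in the other side):
  ∃m ∀q (¬B(m) ∨ ¬C(q))
The prefix is ∃m ∀q: 1 universal, 1 existential.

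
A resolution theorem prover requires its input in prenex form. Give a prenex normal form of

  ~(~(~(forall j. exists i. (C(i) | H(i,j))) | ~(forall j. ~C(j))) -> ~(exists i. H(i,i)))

Eliminate → and ↔ using ¬ and ∨.
  ~(~~(~(forall j. exists i. (C(i) | H(i,j))) | ~(forall j. ~C(j))) | ~(exists i. H(i,i)))
Move each ¬ inward, flipping quantifiers it crosses:
  (forall j. exists i. (C(i) | H(i,j))) & (forall j. ~C(j)) & (exists i. H(i,i))
Give each quantifier a distinct variable: j↦t, i↦y1.
  (forall j. exists i. (C(i) | H(i,j))) & (forall t. ~C(t)) & (exists y1. H(y1,y1))
Extract every quantifier outward, since the variables are now distinct and don't occur free across branches:
  forall j. exists i. forall t. exists y1. ((C(i) | H(i,j)) & ~C(t) & H(y1,y1))

forall j. exists i. forall t. exists y1. ((C(i) | H(i,j)) & ~C(t) & H(y1,y1))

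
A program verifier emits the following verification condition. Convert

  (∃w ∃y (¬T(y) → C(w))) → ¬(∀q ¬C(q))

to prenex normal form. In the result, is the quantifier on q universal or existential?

First replace A → B with ¬A ∨ B.
  ¬(∃w ∃y (¬¬T(y) ∨ C(w))) ∨ ¬(∀q ¬C(q))
Move each ¬ inward, flipping quantifiers it crosses:
  (∀w ∀y (¬T(y) ∧ ¬C(w))) ∨ (∃q C(q))
Pull the quantifiers to the front (each side's bound variable is not free in the other side):
  ∀w ∀y ∃q (¬T(y) ∧ ¬C(w) ∨ C(q))
The quantifier ∀q sits under an odd number of negations (counting the antecedent side of each →), so it flips to ∃q.

existential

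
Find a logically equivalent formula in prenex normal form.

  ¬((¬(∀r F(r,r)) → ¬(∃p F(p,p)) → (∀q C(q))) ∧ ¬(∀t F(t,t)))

Eliminate → and ↔ using ¬ and ∨.
  ¬((¬¬(∀r F(r,r)) ∨ ¬¬(∃p F(p,p)) ∨ (∀q C(q))) ∧ ¬(∀t F(t,t)))
Move each ¬ inward, flipping quantifiers it crosses:
  (∃r ¬F(r,r)) ∧ (∀p ¬F(p,p)) ∧ (∃q ¬C(q)) ∨ (∀t F(t,t))
All bound variables are already distinct, so no renaming is needed.
Pull the quantifiers to the front (each side's bound variable is not free in the other side):
  ∃r ∀p ∃q ∀t (¬F(r,r) ∧ ¬F(p,p) ∧ ¬C(q) ∨ F(t,t))

∃r ∀p ∃q ∀t (¬F(r,r) ∧ ¬F(p,p) ∧ ¬C(q) ∨ F(t,t))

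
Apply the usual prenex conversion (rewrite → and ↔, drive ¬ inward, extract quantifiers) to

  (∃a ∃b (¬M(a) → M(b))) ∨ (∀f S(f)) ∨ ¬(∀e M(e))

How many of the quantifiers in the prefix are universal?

1

Rewrite implications/biconditionals: A → B as ¬A ∨ B.
  (∃a ∃b (¬¬M(a) ∨ M(b))) ∨ (∀f S(f)) ∨ ¬(∀e M(e))
Move each ¬ inward, flipping quantifiers it crosses:
  (∃a ∃b (M(a) ∨ M(b))) ∨ (∀f S(f)) ∨ (∃e ¬M(e))
All bound variables are already distinct, so no renaming is needed.
Pull the quantifiers to the front (each side's bound variable is not free in the other side):
  ∃a ∃b ∀f ∃e (M(a) ∨ M(b) ∨ S(f) ∨ ¬M(e))
The prefix is ∃a ∃b ∀f ∃e: 1 universal, 3 existential.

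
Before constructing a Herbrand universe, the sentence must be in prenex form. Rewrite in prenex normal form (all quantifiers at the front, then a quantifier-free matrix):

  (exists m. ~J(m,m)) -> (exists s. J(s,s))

Eliminate → and ↔ using ¬ and ∨.
  ~(exists m. ~J(m,m)) | (exists s. J(s,s))
Move each ¬ inward, flipping quantifiers it crosses:
  (forall m. J(m,m)) | (exists s. J(s,s))
Extract every quantifier outward, since the variables are now distinct and don't occur free across branches:
  forall m. exists s. (J(m,m) | J(s,s))

forall m. exists s. (J(m,m) | J(s,s))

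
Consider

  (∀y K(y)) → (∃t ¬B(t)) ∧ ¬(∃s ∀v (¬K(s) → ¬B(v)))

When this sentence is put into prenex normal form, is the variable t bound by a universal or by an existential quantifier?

existential

Eliminate → and ↔ using ¬ and ∨.
  ¬(∀y K(y)) ∨ (∃t ¬B(t)) ∧ ¬(∃s ∀v (¬¬K(s) ∨ ¬B(v)))
Move each ¬ inward, flipping quantifiers it crosses:
  (∃y ¬K(y)) ∨ (∃t ¬B(t)) ∧ (∀s ∃v (¬K(s) ∧ B(v)))
All bound variables are already distinct, so no renaming is needed.
Extract every quantifier outward, since the variables are now distinct and don't occur free across branches:
  ∃y ∃t ∀s ∃v (¬K(y) ∨ ¬B(t) ∧ ¬K(s) ∧ B(v))
The quantifier ∃t sits under an even number of negations (counting the antecedent side of each →), so it remains existential.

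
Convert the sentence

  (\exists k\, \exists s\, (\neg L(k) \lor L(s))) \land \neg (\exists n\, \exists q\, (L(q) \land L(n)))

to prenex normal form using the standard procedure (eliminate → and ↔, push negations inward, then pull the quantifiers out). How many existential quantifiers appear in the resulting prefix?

Push ¬ through the quantifiers and connectives to reach negation normal form:
  (\exists k\, \exists s\, (\neg L(k) \lor L(s))) \land (\forall n\, \forall q\, (\neg L(q) \lor \neg L(n)))
All bound variables are already distinct, so no renaming is needed.
Extract every quantifier outward, since the variables are now distinct and don't occur free across branches:
  \exists k\, \exists s\, \forall n\, \forall q\, ((\neg L(k) \lor L(s)) \land (\neg L(q) \lor \neg L(n)))
The prefix is \exists k \exists s \forall n \forall q: 2 universal, 2 existential.

2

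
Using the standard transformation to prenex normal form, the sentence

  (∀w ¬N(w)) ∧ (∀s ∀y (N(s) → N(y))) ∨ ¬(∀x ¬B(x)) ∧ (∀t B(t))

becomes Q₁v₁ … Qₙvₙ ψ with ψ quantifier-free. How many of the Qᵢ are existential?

Rewrite implications/biconditionals: A → B as ¬A ∨ B.
  (∀w ¬N(w)) ∧ (∀s ∀y (¬N(s) ∨ N(y))) ∨ ¬(∀x ¬B(x)) ∧ (∀t B(t))
Push ¬ through the quantifiers and connectives to reach negation normal form:
  (∀w ¬N(w)) ∧ (∀s ∀y (¬N(s) ∨ N(y))) ∨ (∃x B(x)) ∧ (∀t B(t))
Finally move all quantifiers to the prefix:
  ∀w ∀s ∀y ∃x ∀t (¬N(w) ∧ (¬N(s) ∨ N(y)) ∨ B(x) ∧ B(t))
The prefix is ∀w ∀s ∀y ∃x ∀t: 4 universal, 1 existential.

1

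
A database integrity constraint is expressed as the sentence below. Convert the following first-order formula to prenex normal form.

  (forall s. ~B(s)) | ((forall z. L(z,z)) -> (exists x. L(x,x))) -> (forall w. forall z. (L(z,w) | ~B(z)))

exists s. forall z. forall x. forall w. forall z1. (B(s) & L(z,z) & ~L(x,x) | L(z1,w) | ~B(z1))

Rewrite implications/biconditionals: A → B as ¬A ∨ B.
  ~((forall s. ~B(s)) | ~(forall z. L(z,z)) | (exists x. L(x,x))) | (forall w. forall z. (L(z,w) | ~B(z)))
Push ¬ through the quantifiers and connectives to reach negation normal form:
  (exists s. B(s)) & (forall z. L(z,z)) & (forall x. ~L(x,x)) | (forall w. forall z. (L(z,w) | ~B(z)))
Rename bound variables to avoid capture: z↦z1.
  (exists s. B(s)) & (forall z. L(z,z)) & (forall x. ~L(x,x)) | (forall w. forall z1. (L(z1,w) | ~B(z1)))
Finally move all quantifiers to the prefix:
  exists s. forall z. forall x. forall w. forall z1. (B(s) & L(z,z) & ~L(x,x) | L(z1,w) | ~B(z1))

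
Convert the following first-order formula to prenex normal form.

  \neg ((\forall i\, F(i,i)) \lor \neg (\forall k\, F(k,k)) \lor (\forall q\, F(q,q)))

\exists i\, \forall k\, \exists q\, (\neg F(i,i) \land F(k,k) \land \neg F(q,q))

Move each ¬ inward, flipping quantifiers it crosses:
  (\exists i\, \neg F(i,i)) \land (\forall k\, F(k,k)) \land (\exists q\, \neg F(q,q))
All bound variables are already distinct, so no renaming is needed.
Extract every quantifier outward, since the variables are now distinct and don't occur free across branches:
  \exists i\, \forall k\, \exists q\, (\neg F(i,i) \land F(k,k) \land \neg F(q,q))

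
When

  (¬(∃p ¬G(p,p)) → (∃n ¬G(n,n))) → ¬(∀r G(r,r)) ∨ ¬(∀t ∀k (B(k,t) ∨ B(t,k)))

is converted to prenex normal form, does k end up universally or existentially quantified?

existential

Rewrite implications/biconditionals: A → B as ¬A ∨ B.
  ¬(¬¬(∃p ¬G(p,p)) ∨ (∃n ¬G(n,n))) ∨ ¬(∀r G(r,r)) ∨ ¬(∀t ∀k (B(k,t) ∨ B(t,k)))
Push ¬ through the quantifiers and connectives to reach negation normal form:
  (∀p G(p,p)) ∧ (∀n G(n,n)) ∨ (∃r ¬G(r,r)) ∨ (∃t ∃k (¬B(k,t) ∧ ¬B(t,k)))
Finally move all quantifiers to the prefix:
  ∀p ∀n ∃r ∃t ∃k (G(p,p) ∧ G(n,n) ∨ ¬G(r,r) ∨ ¬B(k,t) ∧ ¬B(t,k))
The quantifier ∀k sits under an odd number of negations (counting the antecedent side of each →), so it flips to ∃k.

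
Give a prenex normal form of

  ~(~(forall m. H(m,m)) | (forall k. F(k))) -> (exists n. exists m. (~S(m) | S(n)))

Rewrite implications/biconditionals: A → B as ¬A ∨ B.
  ~~(~(forall m. H(m,m)) | (forall k. F(k))) | (exists n. exists m. (~S(m) | S(n)))
Drive negations inward (¬∀x A ≡ ∃x ¬A, ¬∃x A ≡ ∀x ¬A, De Morgan for ∧/∨):
  (exists m. ~H(m,m)) | (forall k. F(k)) | (exists n. exists m. (~S(m) | S(n)))
Standardize variables apart so no two quantifiers bind the same name: m↦s.
  (exists m. ~H(m,m)) | (forall k. F(k)) | (exists n. exists s. (~S(s) | S(n)))
Finally move all quantifiers to the prefix:
  exists m. forall k. exists n. exists s. (~H(m,m) | F(k) | ~S(s) | S(n))

exists m. forall k. exists n. exists s. (~H(m,m) | F(k) | ~S(s) | S(n))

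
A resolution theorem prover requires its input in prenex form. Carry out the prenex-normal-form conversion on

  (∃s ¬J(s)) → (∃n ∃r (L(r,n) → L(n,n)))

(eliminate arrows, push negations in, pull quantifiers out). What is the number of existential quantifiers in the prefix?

2

Eliminate → and ↔ using ¬ and ∨.
  ¬(∃s ¬J(s)) ∨ (∃n ∃r (¬L(r,n) ∨ L(n,n)))
Push ¬ through the quantifiers and connectives to reach negation normal form:
  (∀s J(s)) ∨ (∃n ∃r (¬L(r,n) ∨ L(n,n)))
All bound variables are already distinct, so no renaming is needed.
Finally move all quantifiers to the prefix:
  ∀s ∃n ∃r (J(s) ∨ ¬L(r,n) ∨ L(n,n))
The prefix is ∀s ∃n ∃r: 1 universal, 2 existential.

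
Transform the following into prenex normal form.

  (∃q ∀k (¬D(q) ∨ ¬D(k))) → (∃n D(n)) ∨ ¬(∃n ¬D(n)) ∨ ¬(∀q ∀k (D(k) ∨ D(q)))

First replace A → B with ¬A ∨ B.
  ¬(∃q ∀k (¬D(q) ∨ ¬D(k))) ∨ (∃n D(n)) ∨ ¬(∃n ¬D(n)) ∨ ¬(∀q ∀k (D(k) ∨ D(q)))
Drive negations inward (¬∀x A ≡ ∃x ¬A, ¬∃x A ≡ ∀x ¬A, De Morgan for ∧/∨):
  (∀q ∃k (D(q) ∧ D(k))) ∨ (∃n D(n)) ∨ (∀n D(n)) ∨ (∃q ∃k (¬D(k) ∧ ¬D(q)))
Standardize variables apart so no two quantifiers bind the same name: n↦w1, q↦v1, k↦t.
  (∀q ∃k (D(q) ∧ D(k))) ∨ (∃n D(n)) ∨ (∀w1 D(w1)) ∨ (∃v1 ∃t (¬D(t) ∧ ¬D(v1)))
Pull the quantifiers to the front (each side's bound variable is not free in the other side):
  ∀q ∃k ∃n ∀w1 ∃v1 ∃t (D(q) ∧ D(k) ∨ D(n) ∨ D(w1) ∨ ¬D(t) ∧ ¬D(v1))

∀q ∃k ∃n ∀w1 ∃v1 ∃t (D(q) ∧ D(k) ∨ D(n) ∨ D(w1) ∨ ¬D(t) ∧ ¬D(v1))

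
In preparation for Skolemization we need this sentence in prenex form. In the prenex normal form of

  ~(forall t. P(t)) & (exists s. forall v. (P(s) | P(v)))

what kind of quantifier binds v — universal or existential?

universal

Drive negations inward (¬∀x A ≡ ∃x ¬A, ¬∃x A ≡ ∀x ¬A, De Morgan for ∧/∨):
  (exists t. ~P(t)) & (exists s. forall v. (P(s) | P(v)))
All bound variables are already distinct, so no renaming is needed.
Pull the quantifiers to the front (each side's bound variable is not free in the other side):
  exists t. exists s. forall v. (~P(t) & (P(s) | P(v)))
The quantifier forall v sits under an even number of negations, so it remains universal.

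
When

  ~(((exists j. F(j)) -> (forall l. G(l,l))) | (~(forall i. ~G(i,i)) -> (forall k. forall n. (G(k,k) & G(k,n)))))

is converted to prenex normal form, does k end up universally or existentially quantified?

existential

Rewrite implications/biconditionals: A → B as ¬A ∨ B.
  ~(~(exists j. F(j)) | (forall l. G(l,l)) | ~~(forall i. ~G(i,i)) | (forall k. forall n. (G(k,k) & G(k,n))))
Move each ¬ inward, flipping quantifiers it crosses:
  (exists j. F(j)) & (exists l. ~G(l,l)) & (exists i. G(i,i)) & (exists k. exists n. (~G(k,k) | ~G(k,n)))
All bound variables are already distinct, so no renaming is needed.
Extract every quantifier outward, since the variables are now distinct and don't occur free across branches:
  exists j. exists l. exists i. exists k. exists n. (F(j) & ~G(l,l) & G(i,i) & (~G(k,k) | ~G(k,n)))
The quantifier forall k sits under an odd number of negations (counting the antecedent side of each →), so it flips to exists k.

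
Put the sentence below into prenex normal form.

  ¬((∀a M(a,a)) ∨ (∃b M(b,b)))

∃a ∀b (¬M(a,a) ∧ ¬M(b,b))

Push ¬ through the quantifiers and connectives to reach negation normal form:
  (∃a ¬M(a,a)) ∧ (∀b ¬M(b,b))
All bound variables are already distinct, so no renaming is needed.
Finally move all quantifiers to the prefix:
  ∃a ∀b (¬M(a,a) ∧ ¬M(b,b))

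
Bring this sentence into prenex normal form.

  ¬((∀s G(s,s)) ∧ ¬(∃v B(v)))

Push ¬ through the quantifiers and connectives to reach negation normal form:
  (∃s ¬G(s,s)) ∨ (∃v B(v))
All bound variables are already distinct, so no renaming is needed.
Finally move all quantifiers to the prefix:
  ∃s ∃v (¬G(s,s) ∨ B(v))

∃s ∃v (¬G(s,s) ∨ B(v))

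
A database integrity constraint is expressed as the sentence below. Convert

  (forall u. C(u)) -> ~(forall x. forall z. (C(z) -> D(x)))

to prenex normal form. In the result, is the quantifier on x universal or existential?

First replace A → B with ¬A ∨ B.
  ~(forall u. C(u)) | ~(forall x. forall z. (~C(z) | D(x)))
Move each ¬ inward, flipping quantifiers it crosses:
  (exists u. ~C(u)) | (exists x. exists z. (C(z) & ~D(x)))
Finally move all quantifiers to the prefix:
  exists u. exists x. exists z. (~C(u) | C(z) & ~D(x))
The quantifier forall x sits under an odd number of negations (counting the antecedent side of each →), so it flips to exists x.

existential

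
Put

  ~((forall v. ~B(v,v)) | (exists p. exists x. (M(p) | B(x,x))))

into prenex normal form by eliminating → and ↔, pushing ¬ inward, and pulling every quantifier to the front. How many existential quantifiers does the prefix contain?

1

Push ¬ through the quantifiers and connectives to reach negation normal form:
  (exists v. B(v,v)) & (forall p. forall x. (~M(p) & ~B(x,x)))
All bound variables are already distinct, so no renaming is needed.
Extract every quantifier outward, since the variables are now distinct and don't occur free across branches:
  exists v. forall p. forall x. (B(v,v) & ~M(p) & ~B(x,x))
The prefix is exists v forall p forall x: 2 universal, 1 existential.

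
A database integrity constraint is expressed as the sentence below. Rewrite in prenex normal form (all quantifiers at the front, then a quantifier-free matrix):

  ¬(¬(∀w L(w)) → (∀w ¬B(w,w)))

∃w ∃v (¬L(w) ∧ B(v,v))

First replace A → B with ¬A ∨ B.
  ¬(¬¬(∀w L(w)) ∨ (∀w ¬B(w,w)))
Push ¬ through the quantifiers and connectives to reach negation normal form:
  (∃w ¬L(w)) ∧ (∃w B(w,w))
Rename bound variables to avoid capture: w↦v.
  (∃w ¬L(w)) ∧ (∃v B(v,v))
Finally move all quantifiers to the prefix:
  ∃w ∃v (¬L(w) ∧ B(v,v))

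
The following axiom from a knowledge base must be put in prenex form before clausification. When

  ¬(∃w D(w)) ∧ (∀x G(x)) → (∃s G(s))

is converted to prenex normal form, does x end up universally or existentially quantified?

existential

Eliminate → and ↔ using ¬ and ∨.
  ¬(¬(∃w D(w)) ∧ (∀x G(x))) ∨ (∃s G(s))
Move each ¬ inward, flipping quantifiers it crosses:
  (∃w D(w)) ∨ (∃x ¬G(x)) ∨ (∃s G(s))
All bound variables are already distinct, so no renaming is needed.
Finally move all quantifiers to the prefix:
  ∃w ∃x ∃s (D(w) ∨ ¬G(x) ∨ G(s))
The quantifier ∀x sits under an odd number of negations (counting the antecedent side of each →), so it flips to ∃x.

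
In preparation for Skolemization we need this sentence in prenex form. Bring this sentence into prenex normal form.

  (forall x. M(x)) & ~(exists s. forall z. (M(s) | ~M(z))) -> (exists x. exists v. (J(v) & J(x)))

exists x. exists s. forall z. exists u. exists v. (~M(x) | M(s) | ~M(z) | J(v) & J(u))

Eliminate → and ↔ using ¬ and ∨.
  ~((forall x. M(x)) & ~(exists s. forall z. (M(s) | ~M(z)))) | (exists x. exists v. (J(v) & J(x)))
Drive negations inward (¬∀x A ≡ ∃x ¬A, ¬∃x A ≡ ∀x ¬A, De Morgan for ∧/∨):
  (exists x. ~M(x)) | (exists s. forall z. (M(s) | ~M(z))) | (exists x. exists v. (J(v) & J(x)))
Give each quantifier a distinct variable: x↦u.
  (exists x. ~M(x)) | (exists s. forall z. (M(s) | ~M(z))) | (exists u. exists v. (J(v) & J(u)))
Extract every quantifier outward, since the variables are now distinct and don't occur free across branches:
  exists x. exists s. forall z. exists u. exists v. (~M(x) | M(s) | ~M(z) | J(v) & J(u))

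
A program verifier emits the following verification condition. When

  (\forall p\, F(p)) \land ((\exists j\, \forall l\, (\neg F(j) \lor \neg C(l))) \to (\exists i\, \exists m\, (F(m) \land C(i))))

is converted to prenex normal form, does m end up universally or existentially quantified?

existential

First replace A → B with ¬A ∨ B.
  (\forall p\, F(p)) \land (\neg (\exists j\, \forall l\, (\neg F(j) \lor \neg C(l))) \lor (\exists i\, \exists m\, (F(m) \land C(i))))
Drive negations inward (¬∀x A ≡ ∃x ¬A, ¬∃x A ≡ ∀x ¬A, De Morgan for ∧/∨):
  (\forall p\, F(p)) \land ((\forall j\, \exists l\, (F(j) \land C(l))) \lor (\exists i\, \exists m\, (F(m) \land C(i))))
All bound variables are already distinct, so no renaming is needed.
Finally move all quantifiers to the prefix:
  \forall p\, \forall j\, \exists l\, \exists i\, \exists m\, (F(p) \land (F(j) \land C(l) \lor F(m) \land C(i)))
The quantifier \exists m sits under an even number of negations (counting the antecedent side of each →), so it remains existential.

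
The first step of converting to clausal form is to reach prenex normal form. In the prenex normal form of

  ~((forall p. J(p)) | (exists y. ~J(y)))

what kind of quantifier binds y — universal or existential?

universal

Push ¬ through the quantifiers and connectives to reach negation normal form:
  (exists p. ~J(p)) & (forall y. J(y))
Pull the quantifiers to the front (each side's bound variable is not free in the other side):
  exists p. forall y. (~J(p) & J(y))
The quantifier exists y sits under an odd number of negations, so it flips to forall y.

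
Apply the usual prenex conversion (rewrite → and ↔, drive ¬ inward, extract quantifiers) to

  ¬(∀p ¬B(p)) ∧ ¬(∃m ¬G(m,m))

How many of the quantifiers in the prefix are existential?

Push ¬ through the quantifiers and connectives to reach negation normal form:
  (∃p B(p)) ∧ (∀m G(m,m))
Finally move all quantifiers to the prefix:
  ∃p ∀m (B(p) ∧ G(m,m))
The prefix is ∃p ∀m: 1 universal, 1 existential.

1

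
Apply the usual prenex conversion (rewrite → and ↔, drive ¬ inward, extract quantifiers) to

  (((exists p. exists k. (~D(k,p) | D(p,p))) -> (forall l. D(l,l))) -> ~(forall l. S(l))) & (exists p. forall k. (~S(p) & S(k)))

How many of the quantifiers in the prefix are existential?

Eliminate → and ↔ using ¬ and ∨.
  (~(~(exists p. exists k. (~D(k,p) | D(p,p))) | (forall l. D(l,l))) | ~(forall l. S(l))) & (exists p. forall k. (~S(p) & S(k)))
Push ¬ through the quantifiers and connectives to reach negation normal form:
  ((exists p. exists k. (~D(k,p) | D(p,p))) & (exists l. ~D(l,l)) | (exists l. ~S(l))) & (exists p. forall k. (~S(p) & S(k)))
Rename bound variables to avoid capture: l↦v1, p↦z, k↦x.
  ((exists p. exists k. (~D(k,p) | D(p,p))) & (exists l. ~D(l,l)) | (exists v1. ~S(v1))) & (exists z. forall x. (~S(z) & S(x)))
Extract every quantifier outward, since the variables are now distinct and don't occur free across branches:
  exists p. exists k. exists l. exists v1. exists z. forall x. (((~D(k,p) | D(p,p)) & ~D(l,l) | ~S(v1)) & ~S(z) & S(x))
The prefix is exists p exists k exists l exists v1 exists z forall x: 1 universal, 5 existential.

5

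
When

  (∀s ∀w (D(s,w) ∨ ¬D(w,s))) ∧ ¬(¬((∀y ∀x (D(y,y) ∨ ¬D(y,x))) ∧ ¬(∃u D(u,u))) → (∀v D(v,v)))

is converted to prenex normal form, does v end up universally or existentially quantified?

Eliminate → and ↔ using ¬ and ∨.
  (∀s ∀w (D(s,w) ∨ ¬D(w,s))) ∧ ¬(¬¬((∀y ∀x (D(y,y) ∨ ¬D(y,x))) ∧ ¬(∃u D(u,u))) ∨ (∀v D(v,v)))
Push ¬ through the quantifiers and connectives to reach negation normal form:
  (∀s ∀w (D(s,w) ∨ ¬D(w,s))) ∧ ((∃y ∃x (¬D(y,y) ∧ D(y,x))) ∨ (∃u D(u,u))) ∧ (∃v ¬D(v,v))
Pull the quantifiers to the front (each side's bound variable is not free in the other side):
  ∀s ∀w ∃y ∃x ∃u ∃v ((D(s,w) ∨ ¬D(w,s)) ∧ (¬D(y,y) ∧ D(y,x) ∨ D(u,u)) ∧ ¬D(v,v))
The quantifier ∀v sits under an odd number of negations (counting the antecedent side of each →), so it flips to ∃v.

existential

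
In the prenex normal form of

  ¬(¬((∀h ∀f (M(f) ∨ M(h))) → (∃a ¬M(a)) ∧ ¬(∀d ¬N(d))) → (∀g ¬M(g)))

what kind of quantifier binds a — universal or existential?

universal

Eliminate → and ↔ using ¬ and ∨.
  ¬(¬¬(¬(∀h ∀f (M(f) ∨ M(h))) ∨ (∃a ¬M(a)) ∧ ¬(∀d ¬N(d))) ∨ (∀g ¬M(g)))
Push ¬ through the quantifiers and connectives to reach negation normal form:
  (∀h ∀f (M(f) ∨ M(h))) ∧ ((∀a M(a)) ∨ (∀d ¬N(d))) ∧ (∃g M(g))
Extract every quantifier outward, since the variables are now distinct and don't occur free across branches:
  ∀h ∀f ∀a ∀d ∃g ((M(f) ∨ M(h)) ∧ (M(a) ∨ ¬N(d)) ∧ M(g))
The quantifier ∃a sits under an odd number of negations (counting the antecedent side of each →), so it flips to ∀a.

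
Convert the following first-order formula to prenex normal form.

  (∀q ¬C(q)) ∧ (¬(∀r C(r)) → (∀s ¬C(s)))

∀q ∀r ∀s (¬C(q) ∧ (C(r) ∨ ¬C(s)))

Rewrite implications/biconditionals: A → B as ¬A ∨ B.
  (∀q ¬C(q)) ∧ (¬¬(∀r C(r)) ∨ (∀s ¬C(s)))
Drive negations inward (¬∀x A ≡ ∃x ¬A, ¬∃x A ≡ ∀x ¬A, De Morgan for ∧/∨):
  (∀q ¬C(q)) ∧ ((∀r C(r)) ∨ (∀s ¬C(s)))
All bound variables are already distinct, so no renaming is needed.
Finally move all quantifiers to the prefix:
  ∀q ∀r ∀s (¬C(q) ∧ (C(r) ∨ ¬C(s)))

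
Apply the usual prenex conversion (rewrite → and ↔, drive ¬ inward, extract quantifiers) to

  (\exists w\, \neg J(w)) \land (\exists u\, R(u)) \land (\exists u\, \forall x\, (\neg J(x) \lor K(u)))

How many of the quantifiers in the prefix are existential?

Rename bound variables to avoid capture: u↦b.
  (\exists w\, \neg J(w)) \land (\exists u\, R(u)) \land (\exists b\, \forall x\, (\neg J(x) \lor K(b)))
Pull the quantifiers to the front (each side's bound variable is not free in the other side):
  \exists w\, \exists u\, \exists b\, \forall x\, (\neg J(w) \land R(u) \land (\neg J(x) \lor K(b)))
The prefix is \exists w \exists u \exists b \forall x: 1 universal, 3 existential.

3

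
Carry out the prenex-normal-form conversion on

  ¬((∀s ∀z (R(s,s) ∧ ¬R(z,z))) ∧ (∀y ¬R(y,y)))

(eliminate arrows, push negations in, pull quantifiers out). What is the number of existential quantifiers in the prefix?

Drive negations inward (¬∀x A ≡ ∃x ¬A, ¬∃x A ≡ ∀x ¬A, De Morgan for ∧/∨):
  (∃s ∃z (¬R(s,s) ∨ R(z,z))) ∨ (∃y R(y,y))
All bound variables are already distinct, so no renaming is needed.
Finally move all quantifiers to the prefix:
  ∃s ∃z ∃y (¬R(s,s) ∨ R(z,z) ∨ R(y,y))
The prefix is ∃s ∃z ∃y: 0 universal, 3 existential.

3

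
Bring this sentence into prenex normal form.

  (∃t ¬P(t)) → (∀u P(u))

Rewrite implications/biconditionals: A → B as ¬A ∨ B.
  ¬(∃t ¬P(t)) ∨ (∀u P(u))
Move each ¬ inward, flipping quantifiers it crosses:
  (∀t P(t)) ∨ (∀u P(u))
All bound variables are already distinct, so no renaming is needed.
Pull the quantifiers to the front (each side's bound variable is not free in the other side):
  ∀t ∀u (P(t) ∨ P(u))

∀t ∀u (P(t) ∨ P(u))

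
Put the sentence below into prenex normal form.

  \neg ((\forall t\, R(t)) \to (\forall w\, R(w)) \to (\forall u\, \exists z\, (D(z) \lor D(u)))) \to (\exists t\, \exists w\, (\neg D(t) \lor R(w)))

\exists t\, \exists w\, \forall u\, \exists z\, \exists x1\, \exists u1\, (\neg R(t) \lor \neg R(w) \lor D(z) \lor D(u) \lor \neg D(x1) \lor R(u1))

Eliminate → and ↔ using ¬ and ∨.
  \neg \neg (\neg (\forall t\, R(t)) \lor \neg (\forall w\, R(w)) \lor (\forall u\, \exists z\, (D(z) \lor D(u)))) \lor (\exists t\, \exists w\, (\neg D(t) \lor R(w)))
Drive negations inward (¬∀x A ≡ ∃x ¬A, ¬∃x A ≡ ∀x ¬A, De Morgan for ∧/∨):
  (\exists t\, \neg R(t)) \lor (\exists w\, \neg R(w)) \lor (\forall u\, \exists z\, (D(z) \lor D(u))) \lor (\exists t\, \exists w\, (\neg D(t) \lor R(w)))
Standardize variables apart so no two quantifiers bind the same name: t↦x1, w↦u1.
  (\exists t\, \neg R(t)) \lor (\exists w\, \neg R(w)) \lor (\forall u\, \exists z\, (D(z) \lor D(u))) \lor (\exists x1\, \exists u1\, (\neg D(x1) \lor R(u1)))
Extract every quantifier outward, since the variables are now distinct and don't occur free across branches:
  \exists t\, \exists w\, \forall u\, \exists z\, \exists x1\, \exists u1\, (\neg R(t) \lor \neg R(w) \lor D(z) \lor D(u) \lor \neg D(x1) \lor R(u1))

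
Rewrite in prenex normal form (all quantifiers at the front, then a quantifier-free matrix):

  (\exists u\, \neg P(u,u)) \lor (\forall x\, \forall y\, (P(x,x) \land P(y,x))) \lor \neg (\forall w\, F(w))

Move each ¬ inward, flipping quantifiers it crosses:
  (\exists u\, \neg P(u,u)) \lor (\forall x\, \forall y\, (P(x,x) \land P(y,x))) \lor (\exists w\, \neg F(w))
All bound variables are already distinct, so no renaming is needed.
Extract every quantifier outward, since the variables are now distinct and don't occur free across branches:
  \exists u\, \forall x\, \forall y\, \exists w\, (\neg P(u,u) \lor P(x,x) \land P(y,x) \lor \neg F(w))

\exists u\, \forall x\, \forall y\, \exists w\, (\neg P(u,u) \lor P(x,x) \land P(y,x) \lor \neg F(w))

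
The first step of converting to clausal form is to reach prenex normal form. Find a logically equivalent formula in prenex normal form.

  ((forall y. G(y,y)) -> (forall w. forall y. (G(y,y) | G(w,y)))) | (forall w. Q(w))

exists y. forall w. forall b. forall u1. (~G(y,y) | G(b,b) | G(w,b) | Q(u1))

Eliminate → and ↔ using ¬ and ∨.
  ~(forall y. G(y,y)) | (forall w. forall y. (G(y,y) | G(w,y))) | (forall w. Q(w))
Drive negations inward (¬∀x A ≡ ∃x ¬A, ¬∃x A ≡ ∀x ¬A, De Morgan for ∧/∨):
  (exists y. ~G(y,y)) | (forall w. forall y. (G(y,y) | G(w,y))) | (forall w. Q(w))
Give each quantifier a distinct variable: y↦b, w↦u1.
  (exists y. ~G(y,y)) | (forall w. forall b. (G(b,b) | G(w,b))) | (forall u1. Q(u1))
Pull the quantifiers to the front (each side's bound variable is not free in the other side):
  exists y. forall w. forall b. forall u1. (~G(y,y) | G(b,b) | G(w,b) | Q(u1))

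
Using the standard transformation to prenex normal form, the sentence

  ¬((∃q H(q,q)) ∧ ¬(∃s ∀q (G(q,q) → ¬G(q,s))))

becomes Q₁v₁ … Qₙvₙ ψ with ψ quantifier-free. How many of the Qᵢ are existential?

1

Eliminate → and ↔ using ¬ and ∨.
  ¬((∃q H(q,q)) ∧ ¬(∃s ∀q (¬G(q,q) ∨ ¬G(q,s))))
Drive negations inward (¬∀x A ≡ ∃x ¬A, ¬∃x A ≡ ∀x ¬A, De Morgan for ∧/∨):
  (∀q ¬H(q,q)) ∨ (∃s ∀q (¬G(q,q) ∨ ¬G(q,s)))
Give each quantifier a distinct variable: q↦u.
  (∀q ¬H(q,q)) ∨ (∃s ∀u (¬G(u,u) ∨ ¬G(u,s)))
Pull the quantifiers to the front (each side's bound variable is not free in the other side):
  ∀q ∃s ∀u (¬H(q,q) ∨ ¬G(u,u) ∨ ¬G(u,s))
The prefix is ∀q ∃s ∀u: 2 universal, 1 existential.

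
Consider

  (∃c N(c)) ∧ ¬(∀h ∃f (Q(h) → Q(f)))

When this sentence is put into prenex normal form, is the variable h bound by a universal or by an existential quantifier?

Rewrite implications/biconditionals: A → B as ¬A ∨ B.
  (∃c N(c)) ∧ ¬(∀h ∃f (¬Q(h) ∨ Q(f)))
Drive negations inward (¬∀x A ≡ ∃x ¬A, ¬∃x A ≡ ∀x ¬A, De Morgan for ∧/∨):
  (∃c N(c)) ∧ (∃h ∀f (Q(h) ∧ ¬Q(f)))
All bound variables are already distinct, so no renaming is needed.
Finally move all quantifiers to the prefix:
  ∃c ∃h ∀f (N(c) ∧ Q(h) ∧ ¬Q(f))
The quantifier ∀h sits under an odd number of negations (counting the antecedent side of each →), so it flips to ∃h.

existential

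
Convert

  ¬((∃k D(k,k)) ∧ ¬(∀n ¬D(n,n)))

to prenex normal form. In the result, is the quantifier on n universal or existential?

universal

Drive negations inward (¬∀x A ≡ ∃x ¬A, ¬∃x A ≡ ∀x ¬A, De Morgan for ∧/∨):
  (∀k ¬D(k,k)) ∨ (∀n ¬D(n,n))
All bound variables are already distinct, so no renaming is needed.
Finally move all quantifiers to the prefix:
  ∀k ∀n (¬D(k,k) ∨ ¬D(n,n))
The quantifier ∀n sits under an even number of negations, so it remains universal.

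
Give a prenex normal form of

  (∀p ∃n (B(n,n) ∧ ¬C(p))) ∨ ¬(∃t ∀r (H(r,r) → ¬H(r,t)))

First replace A → B with ¬A ∨ B.
  (∀p ∃n (B(n,n) ∧ ¬C(p))) ∨ ¬(∃t ∀r (¬H(r,r) ∨ ¬H(r,t)))
Push ¬ through the quantifiers and connectives to reach negation normal form:
  (∀p ∃n (B(n,n) ∧ ¬C(p))) ∨ (∀t ∃r (H(r,r) ∧ H(r,t)))
All bound variables are already distinct, so no renaming is needed.
Extract every quantifier outward, since the variables are now distinct and don't occur free across branches:
  ∀p ∃n ∀t ∃r (B(n,n) ∧ ¬C(p) ∨ H(r,r) ∧ H(r,t))

∀p ∃n ∀t ∃r (B(n,n) ∧ ¬C(p) ∨ H(r,r) ∧ H(r,t))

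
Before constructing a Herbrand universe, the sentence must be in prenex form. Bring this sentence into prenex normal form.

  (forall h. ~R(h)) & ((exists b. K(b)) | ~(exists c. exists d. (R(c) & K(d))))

forall h. exists b. forall c. forall d. (~R(h) & (K(b) | ~R(c) | ~K(d)))

Move each ¬ inward, flipping quantifiers it crosses:
  (forall h. ~R(h)) & ((exists b. K(b)) | (forall c. forall d. (~R(c) | ~K(d))))
All bound variables are already distinct, so no renaming is needed.
Pull the quantifiers to the front (each side's bound variable is not free in the other side):
  forall h. exists b. forall c. forall d. (~R(h) & (K(b) | ~R(c) | ~K(d)))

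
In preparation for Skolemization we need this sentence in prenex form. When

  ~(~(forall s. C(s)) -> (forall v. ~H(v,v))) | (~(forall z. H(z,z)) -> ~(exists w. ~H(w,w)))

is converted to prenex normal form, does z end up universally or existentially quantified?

Eliminate → and ↔ using ¬ and ∨.
  ~(~~(forall s. C(s)) | (forall v. ~H(v,v))) | ~~(forall z. H(z,z)) | ~(exists w. ~H(w,w))
Drive negations inward (¬∀x A ≡ ∃x ¬A, ¬∃x A ≡ ∀x ¬A, De Morgan for ∧/∨):
  (exists s. ~C(s)) & (exists v. H(v,v)) | (forall z. H(z,z)) | (forall w. H(w,w))
Extract every quantifier outward, since the variables are now distinct and don't occur free across branches:
  exists s. exists v. forall z. forall w. (~C(s) & H(v,v) | H(z,z) | H(w,w))
The quantifier forall z sits under an even number of negations (counting the antecedent side of each →), so it remains universal.

universal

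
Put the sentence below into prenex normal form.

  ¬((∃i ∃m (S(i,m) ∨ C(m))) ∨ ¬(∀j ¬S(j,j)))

∀i ∀m ∀j (¬S(i,m) ∧ ¬C(m) ∧ ¬S(j,j))

Move each ¬ inward, flipping quantifiers it crosses:
  (∀i ∀m (¬S(i,m) ∧ ¬C(m))) ∧ (∀j ¬S(j,j))
All bound variables are already distinct, so no renaming is needed.
Extract every quantifier outward, since the variables are now distinct and don't occur free across branches:
  ∀i ∀m ∀j (¬S(i,m) ∧ ¬C(m) ∧ ¬S(j,j))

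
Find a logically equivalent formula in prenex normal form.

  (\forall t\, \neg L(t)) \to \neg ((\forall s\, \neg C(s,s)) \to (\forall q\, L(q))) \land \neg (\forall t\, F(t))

Eliminate → and ↔ using ¬ and ∨.
  \neg (\forall t\, \neg L(t)) \lor \neg (\neg (\forall s\, \neg C(s,s)) \lor (\forall q\, L(q))) \land \neg (\forall t\, F(t))
Push ¬ through the quantifiers and connectives to reach negation normal form:
  (\exists t\, L(t)) \lor (\forall s\, \neg C(s,s)) \land (\exists q\, \neg L(q)) \land (\exists t\, \neg F(t))
Give each quantifier a distinct variable: t↦z.
  (\exists t\, L(t)) \lor (\forall s\, \neg C(s,s)) \land (\exists q\, \neg L(q)) \land (\exists z\, \neg F(z))
Finally move all quantifiers to the prefix:
  \exists t\, \forall s\, \exists q\, \exists z\, (L(t) \lor \neg C(s,s) \land \neg L(q) \land \neg F(z))

\exists t\, \forall s\, \exists q\, \exists z\, (L(t) \lor \neg C(s,s) \land \neg L(q) \land \neg F(z))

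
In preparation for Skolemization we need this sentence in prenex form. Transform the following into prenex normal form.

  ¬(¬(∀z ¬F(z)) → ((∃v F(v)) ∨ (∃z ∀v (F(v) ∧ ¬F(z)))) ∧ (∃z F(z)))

∃z ∀v ∀y ∃c ∀v1 (F(z) ∧ (¬F(v) ∧ (¬F(c) ∨ F(y)) ∨ ¬F(v1)))

Eliminate → and ↔ using ¬ and ∨.
  ¬(¬¬(∀z ¬F(z)) ∨ ((∃v F(v)) ∨ (∃z ∀v (F(v) ∧ ¬F(z)))) ∧ (∃z F(z)))
Move each ¬ inward, flipping quantifiers it crosses:
  (∃z F(z)) ∧ ((∀v ¬F(v)) ∧ (∀z ∃v (¬F(v) ∨ F(z))) ∨ (∀z ¬F(z)))
Give each quantifier a distinct variable: z↦y, v↦c, z↦v1.
  (∃z F(z)) ∧ ((∀v ¬F(v)) ∧ (∀y ∃c (¬F(c) ∨ F(y))) ∨ (∀v1 ¬F(v1)))
Finally move all quantifiers to the prefix:
  ∃z ∀v ∀y ∃c ∀v1 (F(z) ∧ (¬F(v) ∧ (¬F(c) ∨ F(y)) ∨ ¬F(v1)))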